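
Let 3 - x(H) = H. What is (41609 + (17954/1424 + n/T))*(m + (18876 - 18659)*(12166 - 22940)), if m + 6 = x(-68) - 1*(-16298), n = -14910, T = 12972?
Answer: -74370210394251375/769672 ≈ -9.6626e+10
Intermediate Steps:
x(H) = 3 - H
m = 16363 (m = -6 + ((3 - 1*(-68)) - 1*(-16298)) = -6 + ((3 + 68) + 16298) = -6 + (71 + 16298) = -6 + 16369 = 16363)
(41609 + (17954/1424 + n/T))*(m + (18876 - 18659)*(12166 - 22940)) = (41609 + (17954/1424 - 14910/12972))*(16363 + (18876 - 18659)*(12166 - 22940)) = (41609 + (17954*(1/1424) - 14910*1/12972))*(16363 + 217*(-10774)) = (41609 + (8977/712 - 2485/2162))*(16363 - 2337958) = (41609 + 8819477/769672)*(-2321595) = (32034101725/769672)*(-2321595) = -74370210394251375/769672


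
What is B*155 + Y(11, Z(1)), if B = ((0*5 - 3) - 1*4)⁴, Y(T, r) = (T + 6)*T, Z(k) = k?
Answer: 372342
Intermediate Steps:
Y(T, r) = T*(6 + T) (Y(T, r) = (6 + T)*T = T*(6 + T))
B = 2401 (B = ((0 - 3) - 4)⁴ = (-3 - 4)⁴ = (-7)⁴ = 2401)
B*155 + Y(11, Z(1)) = 2401*155 + 11*(6 + 11) = 372155 + 11*17 = 372155 + 187 = 372342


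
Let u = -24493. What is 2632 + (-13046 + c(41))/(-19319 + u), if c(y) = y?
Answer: 12814021/4868 ≈ 2632.3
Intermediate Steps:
2632 + (-13046 + c(41))/(-19319 + u) = 2632 + (-13046 + 41)/(-19319 - 24493) = 2632 - 13005/(-43812) = 2632 - 13005*(-1/43812) = 2632 + 1445/4868 = 12814021/4868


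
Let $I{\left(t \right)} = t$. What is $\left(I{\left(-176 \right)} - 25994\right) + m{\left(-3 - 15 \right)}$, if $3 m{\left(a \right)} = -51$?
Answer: $-26187$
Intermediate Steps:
$m{\left(a \right)} = -17$ ($m{\left(a \right)} = \frac{1}{3} \left(-51\right) = -17$)
$\left(I{\left(-176 \right)} - 25994\right) + m{\left(-3 - 15 \right)} = \left(-176 - 25994\right) - 17 = -26170 - 17 = -26187$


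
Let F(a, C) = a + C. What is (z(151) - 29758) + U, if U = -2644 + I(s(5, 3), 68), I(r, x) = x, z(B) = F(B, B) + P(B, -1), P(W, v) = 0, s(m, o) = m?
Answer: -32032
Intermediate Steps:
F(a, C) = C + a
z(B) = 2*B (z(B) = (B + B) + 0 = 2*B + 0 = 2*B)
U = -2576 (U = -2644 + 68 = -2576)
(z(151) - 29758) + U = (2*151 - 29758) - 2576 = (302 - 29758) - 2576 = -29456 - 2576 = -32032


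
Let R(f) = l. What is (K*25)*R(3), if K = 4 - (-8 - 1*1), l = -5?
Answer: -1625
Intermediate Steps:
R(f) = -5
K = 13 (K = 4 - (-8 - 1) = 4 - 1*(-9) = 4 + 9 = 13)
(K*25)*R(3) = (13*25)*(-5) = 325*(-5) = -1625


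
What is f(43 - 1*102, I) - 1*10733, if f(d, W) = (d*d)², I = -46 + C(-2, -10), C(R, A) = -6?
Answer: 12106628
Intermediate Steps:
I = -52 (I = -46 - 6 = -52)
f(d, W) = d⁴ (f(d, W) = (d²)² = d⁴)
f(43 - 1*102, I) - 1*10733 = (43 - 1*102)⁴ - 1*10733 = (43 - 102)⁴ - 10733 = (-59)⁴ - 10733 = 12117361 - 10733 = 12106628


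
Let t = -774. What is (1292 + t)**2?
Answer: 268324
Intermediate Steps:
(1292 + t)**2 = (1292 - 774)**2 = 518**2 = 268324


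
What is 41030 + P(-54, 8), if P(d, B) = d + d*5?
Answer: 40706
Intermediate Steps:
P(d, B) = 6*d (P(d, B) = d + 5*d = 6*d)
41030 + P(-54, 8) = 41030 + 6*(-54) = 41030 - 324 = 40706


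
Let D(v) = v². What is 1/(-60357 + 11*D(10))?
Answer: -1/59257 ≈ -1.6876e-5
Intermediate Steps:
1/(-60357 + 11*D(10)) = 1/(-60357 + 11*10²) = 1/(-60357 + 11*100) = 1/(-60357 + 1100) = 1/(-59257) = -1/59257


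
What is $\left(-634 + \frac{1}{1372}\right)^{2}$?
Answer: $\frac{756633803409}{1882384} \approx 4.0196 \cdot 10^{5}$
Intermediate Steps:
$\left(-634 + \frac{1}{1372}\right)^{2} = \left(- \frac{869847}{1372}\right)^{2} = \frac{756633803409}{1882384}$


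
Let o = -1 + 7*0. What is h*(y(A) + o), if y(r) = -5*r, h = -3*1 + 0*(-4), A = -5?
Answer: -72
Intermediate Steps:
h = -3 (h = -3 + 0 = -3)
o = -1 (o = -1 + 0 = -1)
h*(y(A) + o) = -3*(-5*(-5) - 1) = -3*(25 - 1) = -3*24 = -72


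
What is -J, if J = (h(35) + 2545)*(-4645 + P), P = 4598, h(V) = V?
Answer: 121260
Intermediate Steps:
J = -121260 (J = (35 + 2545)*(-4645 + 4598) = 2580*(-47) = -121260)
-J = -1*(-121260) = 121260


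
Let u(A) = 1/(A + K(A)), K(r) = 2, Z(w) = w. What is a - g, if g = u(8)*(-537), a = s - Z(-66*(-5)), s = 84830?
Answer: 845537/10 ≈ 84554.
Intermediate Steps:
u(A) = 1/(2 + A) (u(A) = 1/(A + 2) = 1/(2 + A))
a = 84500 (a = 84830 - (-66)*(-5) = 84830 - 1*330 = 84830 - 330 = 84500)
g = -537/10 (g = -537/(2 + 8) = -537/10 ≈ -53.700)
a - g = 84500 - 1*(-537/10) = 84500 + 537/10 = 845537/10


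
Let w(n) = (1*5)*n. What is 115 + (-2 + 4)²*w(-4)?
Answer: 35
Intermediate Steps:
w(n) = 5*n
115 + (-2 + 4)²*w(-4) = 115 + (-2 + 4)²*(5*(-4)) = 115 + 2²*(-20) = 115 + 4*(-20) = 115 - 80 = 35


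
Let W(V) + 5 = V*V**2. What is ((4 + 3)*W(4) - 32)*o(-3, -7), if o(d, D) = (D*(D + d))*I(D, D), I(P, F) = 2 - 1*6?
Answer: -106680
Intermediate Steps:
I(P, F) = -4 (I(P, F) = 2 - 6 = -4)
W(V) = -5 + V**3 (W(V) = -5 + V*V**2 = -5 + V**3)
o(d, D) = -4*D*(D + d) (o(d, D) = (D*(D + d))*(-4) = -4*D*(D + d))
((4 + 3)*W(4) - 32)*o(-3, -7) = ((4 + 3)*(-5 + 4**3) - 32)*(-4*(-7)*(-7 - 3)) = (7*(-5 + 64) - 32)*(-4*(-7)*(-10)) = (7*59 - 32)*(-280) = (413 - 32)*(-280) = 381*(-280) = -106680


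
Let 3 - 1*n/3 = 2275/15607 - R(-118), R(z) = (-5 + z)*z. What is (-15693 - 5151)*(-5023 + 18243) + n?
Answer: -4299949018128/15607 ≈ -2.7551e+8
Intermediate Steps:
R(z) = z*(-5 + z)
n = 679693632/15607 (n = 9 - 3*(2275/15607 - (-118)*(-5 - 118)) = 9 - 3*(2275*(1/15607) - (-118)*(-123)) = 9 - 3*(2275/15607 - 1*14514) = 9 - 3*(2275/15607 - 14514) = 9 - 3*(-226517723/15607) = 9 + 679553169/15607 = 679693632/15607 ≈ 43551.)
(-15693 - 5151)*(-5023 + 18243) + n = (-15693 - 5151)*(-5023 + 18243) + 679693632/15607 = -20844*13220 + 679693632/15607 = -275557680 + 679693632/15607 = -4299949018128/15607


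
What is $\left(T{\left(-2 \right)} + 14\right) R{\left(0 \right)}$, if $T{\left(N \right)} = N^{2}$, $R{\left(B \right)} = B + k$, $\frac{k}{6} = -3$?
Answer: $-324$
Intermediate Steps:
$k = -18$ ($k = 6 \left(-3\right) = -18$)
$R{\left(B \right)} = -18 + B$ ($R{\left(B \right)} = B - 18 = -18 + B$)
$\left(T{\left(-2 \right)} + 14\right) R{\left(0 \right)} = \left(\left(-2\right)^{2} + 14\right) \left(-18 + 0\right) = \left(4 + 14\right) \left(-18\right) = 18 \left(-18\right) = -324$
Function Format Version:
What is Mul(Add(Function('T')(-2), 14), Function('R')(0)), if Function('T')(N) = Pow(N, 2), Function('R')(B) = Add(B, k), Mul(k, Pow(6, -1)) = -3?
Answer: -324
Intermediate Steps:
k = -18 (k = Mul(6, -3) = -18)
Function('R')(B) = Add(-18, B) (Function('R')(B) = Add(B, -18) = Add(-18, B))
Mul(Add(Function('T')(-2), 14), Function('R')(0)) = Mul(Add(Pow(-2, 2), 14), Add(-18, 0)) = Mul(Add(4, 14), -18) = Mul(18, -18) = -324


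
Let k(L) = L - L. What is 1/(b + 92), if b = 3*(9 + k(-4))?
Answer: 1/119 ≈ 0.0084034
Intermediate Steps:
k(L) = 0
b = 27 (b = 3*(9 + 0) = 3*9 = 27)
1/(b + 92) = 1/(27 + 92) = 1/119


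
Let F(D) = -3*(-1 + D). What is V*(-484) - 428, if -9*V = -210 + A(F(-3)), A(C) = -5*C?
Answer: -14948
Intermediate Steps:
F(D) = 3 - 3*D
V = 30 (V = -(-210 - 5*(3 - 3*(-3)))/9 = -(-210 - 5*(3 + 9))/9 = -(-210 - 5*12)/9 = -(-210 - 60)/9 = -⅑*(-270) = 30)
V*(-484) - 428 = 30*(-484) - 428 = -14520 - 428 = -14948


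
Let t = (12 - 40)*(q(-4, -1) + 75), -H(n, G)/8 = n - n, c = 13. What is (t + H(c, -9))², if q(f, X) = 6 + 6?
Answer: 5934096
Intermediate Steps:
H(n, G) = 0 (H(n, G) = -8*(n - n) = -8*0 = 0)
q(f, X) = 12
t = -2436 (t = (12 - 40)*(12 + 75) = -28*87 = -2436)
(t + H(c, -9))² = (-2436 + 0)² = (-2436)² = 5934096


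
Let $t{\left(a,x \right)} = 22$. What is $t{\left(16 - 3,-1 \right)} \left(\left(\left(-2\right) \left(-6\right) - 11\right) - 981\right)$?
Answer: $-21560$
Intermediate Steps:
$t{\left(16 - 3,-1 \right)} \left(\left(\left(-2\right) \left(-6\right) - 11\right) - 981\right) = 22 \left(\left(\left(-2\right) \left(-6\right) - 11\right) - 981\right) = 22 \left(\left(12 - 11\right) - 981\right) = 22 \left(1 - 981\right) = 22 \left(-980\right) = -21560$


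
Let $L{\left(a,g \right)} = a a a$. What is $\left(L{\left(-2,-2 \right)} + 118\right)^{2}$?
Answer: $12100$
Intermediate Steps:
$L{\left(a,g \right)} = a^{3}$ ($L{\left(a,g \right)} = a^{2} a = a^{3}$)
$\left(L{\left(-2,-2 \right)} + 118\right)^{2} = \left(\left(-2\right)^{3} + 118\right)^{2} = \left(-8 + 118\right)^{2} = 110^{2} = 12100$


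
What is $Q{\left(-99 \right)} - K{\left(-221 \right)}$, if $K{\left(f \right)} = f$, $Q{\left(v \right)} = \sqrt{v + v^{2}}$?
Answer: $221 + 21 \sqrt{22} \approx 319.5$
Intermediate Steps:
$Q{\left(-99 \right)} - K{\left(-221 \right)} = \sqrt{- 99 \left(1 - 99\right)} - -221 = \sqrt{\left(-99\right) \left(-98\right)} + 221 = \sqrt{9702} + 221 = 21 \sqrt{22} + 221 = 221 + 21 \sqrt{22}$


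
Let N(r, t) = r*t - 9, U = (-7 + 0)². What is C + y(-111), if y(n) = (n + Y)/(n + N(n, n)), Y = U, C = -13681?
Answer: -166921943/12201 ≈ -13681.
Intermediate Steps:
U = 49 (U = (-7)² = 49)
N(r, t) = -9 + r*t
Y = 49
y(n) = (49 + n)/(-9 + n + n²) (y(n) = (n + 49)/(n + (-9 + n*n)) = (49 + n)/(n + (-9 + n²)) = (49 + n)/(-9 + n + n²))
C + y(-111) = -13681 + (49 - 111)/(-9 - 111 + (-111)²) = -13681 - 62/(-9 - 111 + 12321) = -13681 - 62/12201 = -166921943/12201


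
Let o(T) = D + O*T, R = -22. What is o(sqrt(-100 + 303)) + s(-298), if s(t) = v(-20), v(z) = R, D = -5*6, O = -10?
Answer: -52 - 10*sqrt(203) ≈ -194.48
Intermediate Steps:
D = -30
v(z) = -22
s(t) = -22
o(T) = -30 - 10*T
o(sqrt(-100 + 303)) + s(-298) = (-30 - 10*sqrt(-100 + 303)) - 22 = (-30 - 10*sqrt(203)) - 22 = -52 - 10*sqrt(203)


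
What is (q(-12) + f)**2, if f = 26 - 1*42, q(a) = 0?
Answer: 256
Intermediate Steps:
f = -16 (f = 26 - 42 = -16)
(q(-12) + f)**2 = (0 - 16)**2 = (-16)**2 = 256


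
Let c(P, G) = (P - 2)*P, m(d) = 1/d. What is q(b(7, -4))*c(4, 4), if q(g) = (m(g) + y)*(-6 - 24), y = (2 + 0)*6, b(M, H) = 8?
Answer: -2910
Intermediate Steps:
y = 12 (y = 2*6 = 12)
c(P, G) = P*(-2 + P) (c(P, G) = (-2 + P)*P = P*(-2 + P))
q(g) = -360 - 30/g (q(g) = (1/g + 12)*(-6 - 24) = (12 + 1/g)*(-30) = -360 - 30/g)
q(b(7, -4))*c(4, 4) = (-360 - 30/8)*(4*(-2 + 4)) = (-360 - 30*⅛)*(4*2) = (-360 - 15/4)*8 = -1455/4*8 = -2910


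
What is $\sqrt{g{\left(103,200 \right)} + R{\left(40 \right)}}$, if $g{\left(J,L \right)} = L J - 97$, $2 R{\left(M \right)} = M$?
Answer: $\sqrt{20523} \approx 143.26$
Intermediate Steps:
$R{\left(M \right)} = \frac{M}{2}$
$g{\left(J,L \right)} = -97 + J L$ ($g{\left(J,L \right)} = J L - 97 = -97 + J L$)
$\sqrt{g{\left(103,200 \right)} + R{\left(40 \right)}} = \sqrt{\left(-97 + 103 \cdot 200\right) + \frac{1}{2} \cdot 40} = \sqrt{\left(-97 + 20600\right) + 20} = \sqrt{20503 + 20} = \sqrt{20523}$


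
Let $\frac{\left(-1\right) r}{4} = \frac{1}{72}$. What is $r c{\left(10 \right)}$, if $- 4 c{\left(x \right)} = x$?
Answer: $\frac{5}{36} \approx 0.13889$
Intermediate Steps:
$r = - \frac{1}{18}$ ($r = - \frac{4}{72} = \left(-4\right) \frac{1}{72} = - \frac{1}{18} \approx -0.055556$)
$c{\left(x \right)} = - \frac{x}{4}$
$r c{\left(10 \right)} = - \frac{\left(- \frac{1}{4}\right) 10}{18} = \left(- \frac{1}{18}\right) \left(- \frac{5}{2}\right) = \frac{5}{36}$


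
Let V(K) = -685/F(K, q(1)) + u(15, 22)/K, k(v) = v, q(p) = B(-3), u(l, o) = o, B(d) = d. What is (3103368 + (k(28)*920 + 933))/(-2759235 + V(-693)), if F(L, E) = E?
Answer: -197193843/173817422 ≈ -1.1345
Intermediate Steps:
q(p) = -3
V(K) = 685/3 + 22/K (V(K) = -685/(-3) + 22/K = -685*(-⅓) + 22/K = 685/3 + 22/K)
(3103368 + (k(28)*920 + 933))/(-2759235 + V(-693)) = (3103368 + (28*920 + 933))/(-2759235 + (685/3 + 22/(-693))) = (3103368 + (25760 + 933))/(-2759235 + (685/3 + 22*(-1/693))) = (3103368 + 26693)/(-2759235 + (685/3 - 2/63)) = 3130061/(-2759235 + 14383/63) = 3130061/(-173817422/63) = 3130061*(-63/173817422) = -197193843/173817422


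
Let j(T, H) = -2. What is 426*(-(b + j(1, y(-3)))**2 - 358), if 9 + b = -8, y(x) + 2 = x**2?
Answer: -306294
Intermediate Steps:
y(x) = -2 + x**2
b = -17 (b = -9 - 8 = -17)
426*(-(b + j(1, y(-3)))**2 - 358) = 426*(-(-17 - 2)**2 - 358) = 426*(-1*(-19)**2 - 358) = 426*(-1*361 - 358) = 426*(-361 - 358) = 426*(-719) = -306294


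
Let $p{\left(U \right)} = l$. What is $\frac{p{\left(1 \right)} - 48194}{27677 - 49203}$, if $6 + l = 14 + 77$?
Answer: $\frac{48109}{21526} \approx 2.2349$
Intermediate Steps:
$l = 85$ ($l = -6 + \left(14 + 77\right) = -6 + 91 = 85$)
$p{\left(U \right)} = 85$
$\frac{p{\left(1 \right)} - 48194}{27677 - 49203} = \frac{85 - 48194}{27677 - 49203} = - \frac{48109}{-21526} = \left(-48109\right) \left(- \frac{1}{21526}\right) = \frac{48109}{21526}$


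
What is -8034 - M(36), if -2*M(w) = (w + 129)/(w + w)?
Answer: -385577/48 ≈ -8032.9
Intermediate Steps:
M(w) = -(129 + w)/(4*w) (M(w) = -(w + 129)/(2*(w + w)) = -(129 + w)/(2*(2*w)) = -(129 + w)*1/(2*w)/2 = -(129 + w)/(4*w))
-8034 - M(36) = -8034 - (-129 - 1*36)/(4*36) = -8034 - (-129 - 36)/(4*36) = -8034 - (-165)/(4*36) = -8034 - 1*(-55/48) = -8034 + 55/48 = -385577/48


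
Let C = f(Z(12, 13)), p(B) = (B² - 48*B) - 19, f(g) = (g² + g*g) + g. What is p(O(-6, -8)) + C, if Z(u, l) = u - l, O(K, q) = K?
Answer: 306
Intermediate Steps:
f(g) = g + 2*g² (f(g) = (g² + g²) + g = 2*g² + g = g + 2*g²)
p(B) = -19 + B² - 48*B
C = 1 (C = (12 - 1*13)*(1 + 2*(12 - 1*13)) = (12 - 13)*(1 + 2*(12 - 13)) = -(1 + 2*(-1)) = -(1 - 2) = -1*(-1) = 1)
p(O(-6, -8)) + C = (-19 + (-6)² - 48*(-6)) + 1 = (-19 + 36 + 288) + 1 = 305 + 1 = 306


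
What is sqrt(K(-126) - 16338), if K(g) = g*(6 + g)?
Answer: I*sqrt(1218) ≈ 34.9*I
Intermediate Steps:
sqrt(K(-126) - 16338) = sqrt(-126*(6 - 126) - 16338) = sqrt(-126*(-120) - 16338) = sqrt(15120 - 16338) = sqrt(-1218) = I*sqrt(1218)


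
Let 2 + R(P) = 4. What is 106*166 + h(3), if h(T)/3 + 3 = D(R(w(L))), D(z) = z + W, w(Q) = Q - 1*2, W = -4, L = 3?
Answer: 17581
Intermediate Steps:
w(Q) = -2 + Q (w(Q) = Q - 2 = -2 + Q)
R(P) = 2 (R(P) = -2 + 4 = 2)
D(z) = -4 + z (D(z) = z - 4 = -4 + z)
h(T) = -15 (h(T) = -9 + 3*(-4 + 2) = -9 + 3*(-2) = -9 - 6 = -15)
106*166 + h(3) = 106*166 - 15 = 17596 - 15 = 17581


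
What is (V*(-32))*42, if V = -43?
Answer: 57792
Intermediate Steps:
(V*(-32))*42 = -43*(-32)*42 = 1376*42 = 57792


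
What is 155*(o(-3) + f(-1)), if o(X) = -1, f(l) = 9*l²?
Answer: 1240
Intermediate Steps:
155*(o(-3) + f(-1)) = 155*(-1 + 9*(-1)²) = 155*(-1 + 9*1) = 155*(-1 + 9) = 155*8 = 1240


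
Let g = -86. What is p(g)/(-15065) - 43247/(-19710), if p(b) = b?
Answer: 130642223/59386230 ≈ 2.1999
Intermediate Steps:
p(g)/(-15065) - 43247/(-19710) = -86/(-15065) - 43247/(-19710) = -86*(-1/15065) - 43247*(-1/19710) = 86/15065 + 43247/19710 = 130642223/59386230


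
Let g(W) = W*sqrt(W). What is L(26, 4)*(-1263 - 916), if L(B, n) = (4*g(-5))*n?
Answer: 174320*I*sqrt(5) ≈ 3.8979e+5*I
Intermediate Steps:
g(W) = W**(3/2)
L(B, n) = -20*I*n*sqrt(5) (L(B, n) = (4*(-5)**(3/2))*n = (4*(-5*I*sqrt(5)))*n = (-20*I*sqrt(5))*n = -20*I*n*sqrt(5))
L(26, 4)*(-1263 - 916) = (-20*I*4*sqrt(5))*(-1263 - 916) = -80*I*sqrt(5)*(-2179) = 174320*I*sqrt(5)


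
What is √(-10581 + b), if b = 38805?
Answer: 168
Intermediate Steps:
√(-10581 + b) = √(-10581 + 38805) = √28224 = 168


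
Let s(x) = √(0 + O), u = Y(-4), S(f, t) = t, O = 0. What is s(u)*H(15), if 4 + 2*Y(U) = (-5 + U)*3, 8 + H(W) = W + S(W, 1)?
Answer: 0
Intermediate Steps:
H(W) = -7 + W (H(W) = -8 + (W + 1) = -8 + (1 + W) = -7 + W)
Y(U) = -19/2 + 3*U/2 (Y(U) = -2 + ((-5 + U)*3)/2 = -2 + (-15 + 3*U)/2 = -2 + (-15/2 + 3*U/2) = -19/2 + 3*U/2)
u = -31/2 (u = -19/2 + (3/2)*(-4) = -19/2 - 6 = -31/2 ≈ -15.500)
s(x) = 0 (s(x) = √(0 + 0) = √0 = 0)
s(u)*H(15) = 0*(-7 + 15) = 0*8 = 0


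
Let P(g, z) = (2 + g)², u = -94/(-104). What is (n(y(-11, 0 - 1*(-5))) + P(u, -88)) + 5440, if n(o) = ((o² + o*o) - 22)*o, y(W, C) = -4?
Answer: 14624401/2704 ≈ 5408.4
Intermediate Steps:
u = 47/52 (u = -94*(-1/104) = 47/52 ≈ 0.90385)
n(o) = o*(-22 + 2*o²) (n(o) = ((o² + o²) - 22)*o = (2*o² - 22)*o = (-22 + 2*o²)*o = o*(-22 + 2*o²))
(n(y(-11, 0 - 1*(-5))) + P(u, -88)) + 5440 = (2*(-4)*(-11 + (-4)²) + (2 + 47/52)²) + 5440 = (2*(-4)*(-11 + 16) + (151/52)²) + 5440 = (2*(-4)*5 + 22801/2704) + 5440 = (-40 + 22801/2704) + 5440 = -85359/2704 + 5440 = 14624401/2704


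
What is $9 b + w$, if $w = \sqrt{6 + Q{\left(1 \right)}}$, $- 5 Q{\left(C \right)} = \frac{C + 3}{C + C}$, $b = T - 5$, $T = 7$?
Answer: $18 + \frac{2 \sqrt{35}}{5} \approx 20.366$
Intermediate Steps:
$b = 2$ ($b = 7 - 5 = 2$)
$Q{\left(C \right)} = - \frac{3 + C}{10 C}$ ($Q{\left(C \right)} = - \frac{\left(C + 3\right) \frac{1}{C + C}}{5} = - \frac{\left(3 + C\right) \frac{1}{2 C}}{5} = - \frac{\frac{1}{2} \frac{1}{C} \left(3 + C\right)}{5} = - \frac{3 + C}{10 C}$)
$w = \frac{2 \sqrt{35}}{5}$ ($w = \sqrt{6 + \frac{-3 - 1}{10 \cdot 1}} = \sqrt{6 + \frac{1}{10} \cdot 1 \left(-3 - 1\right)} = \sqrt{6 + \frac{1}{10} \cdot 1 \left(-4\right)} = \sqrt{6 - \frac{2}{5}} = \sqrt{\frac{28}{5}} = \frac{2 \sqrt{35}}{5} \approx 2.3664$)
$9 b + w = 9 \cdot 2 + \frac{2 \sqrt{35}}{5} = 18 + \frac{2 \sqrt{35}}{5}$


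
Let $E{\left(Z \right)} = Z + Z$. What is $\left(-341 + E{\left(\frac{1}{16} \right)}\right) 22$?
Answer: $- \frac{29997}{4} \approx -7499.3$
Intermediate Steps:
$E{\left(Z \right)} = 2 Z$
$\left(-341 + E{\left(\frac{1}{16} \right)}\right) 22 = \left(-341 + \frac{2}{16}\right) 22 = \left(-341 + 2 \cdot \frac{1}{16}\right) 22 = \left(-341 + \frac{1}{8}\right) 22 = \left(- \frac{2727}{8}\right) 22 = - \frac{29997}{4}$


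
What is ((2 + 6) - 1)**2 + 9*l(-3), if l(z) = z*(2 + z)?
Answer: 76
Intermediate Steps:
((2 + 6) - 1)**2 + 9*l(-3) = ((2 + 6) - 1)**2 + 9*(-3*(2 - 3)) = (8 - 1)**2 + 9*(-3*(-1)) = 7**2 + 9*3 = 49 + 27 = 76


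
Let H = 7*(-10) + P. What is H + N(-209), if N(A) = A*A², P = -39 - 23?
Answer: -9129461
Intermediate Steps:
P = -62
N(A) = A³
H = -132 (H = 7*(-10) - 62 = -70 - 62 = -132)
H + N(-209) = -132 + (-209)³ = -132 - 9129329 = -9129461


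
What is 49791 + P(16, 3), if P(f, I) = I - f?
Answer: 49778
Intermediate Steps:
49791 + P(16, 3) = 49791 + (3 - 1*16) = 49791 + (3 - 16) = 49791 - 13 = 49778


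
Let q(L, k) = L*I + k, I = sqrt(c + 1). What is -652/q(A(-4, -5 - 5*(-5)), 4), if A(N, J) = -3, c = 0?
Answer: -652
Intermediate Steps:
I = 1 (I = sqrt(0 + 1) = sqrt(1) = 1)
q(L, k) = L + k (q(L, k) = L*1 + k = L + k)
-652/q(A(-4, -5 - 5*(-5)), 4) = -652/(-3 + 4) = -652/1 = -652*1 = -652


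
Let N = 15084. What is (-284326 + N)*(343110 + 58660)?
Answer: -108173358340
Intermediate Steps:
(-284326 + N)*(343110 + 58660) = (-284326 + 15084)*(343110 + 58660) = -269242*401770 = -108173358340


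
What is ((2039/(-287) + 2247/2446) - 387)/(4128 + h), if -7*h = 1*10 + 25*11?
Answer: -276017279/2869282746 ≈ -0.096197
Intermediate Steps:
h = -285/7 (h = -(1*10 + 25*11)/7 = -(10 + 275)/7 = -⅐*285 = -285/7 ≈ -40.714)
((2039/(-287) + 2247/2446) - 387)/(4128 + h) = ((2039/(-287) + 2247/2446) - 387)/(4128 - 285/7) = ((2039*(-1/287) + 2247*(1/2446)) - 387)/(28611/7) = ((-2039/287 + 2247/2446) - 387)*(7/28611) = (-4342505/702002 - 387)*(7/28611) = -276017279/702002*7/28611 = -276017279/2869282746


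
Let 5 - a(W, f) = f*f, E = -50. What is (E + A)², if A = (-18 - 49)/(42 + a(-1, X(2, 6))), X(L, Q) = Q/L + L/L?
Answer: 2614689/961 ≈ 2720.8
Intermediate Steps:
X(L, Q) = 1 + Q/L (X(L, Q) = Q/L + 1 = 1 + Q/L)
a(W, f) = 5 - f² (a(W, f) = 5 - f*f = 5 - f²)
A = -67/31 (A = (-18 - 49)/(42 + (5 - ((2 + 6)/2)²)) = -67/(42 + (5 - ((½)*8)²)) = -67/(42 + (5 - 1*4²)) = -67/(42 + (5 - 1*16)) = -67/(42 + (5 - 16)) = -67/(42 - 11) = -67/31 ≈ -2.1613)
(E + A)² = (-50 - 67/31)² = (-1617/31)² = 2614689/961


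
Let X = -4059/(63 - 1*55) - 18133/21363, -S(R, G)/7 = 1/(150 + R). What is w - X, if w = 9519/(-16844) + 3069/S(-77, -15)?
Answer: -158676767689649/5037737208 ≈ -31498.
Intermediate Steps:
S(R, G) = -7/(150 + R)
w = -3773745861/117908 (w = 9519/(-16844) + 3069/((-7/(150 - 77))) = 9519*(-1/16844) + 3069/((-7/73)) = -9519/16844 + 3069/((-7*1/73)) = -9519/16844 + 3069/(-7/73) = -9519/16844 + 3069*(-73/7) = -9519/16844 - 224037/7 = -3773745861/117908 ≈ -32006.)
X = -86857481/170904 (X = -4059/(63 - 55) - 18133*1/21363 = -4059/8 - 18133/21363 = -86857481/170904 ≈ -508.22)
w - X = -3773745861/117908 - 1*(-86857481/170904) = -3773745861/117908 + 86857481/170904 = -158676767689649/5037737208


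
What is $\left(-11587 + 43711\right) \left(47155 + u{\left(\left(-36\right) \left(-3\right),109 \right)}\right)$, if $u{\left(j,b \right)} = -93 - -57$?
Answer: $1513650756$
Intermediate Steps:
$u{\left(j,b \right)} = -36$ ($u{\left(j,b \right)} = -93 + 57 = -36$)
$\left(-11587 + 43711\right) \left(47155 + u{\left(\left(-36\right) \left(-3\right),109 \right)}\right) = \left(-11587 + 43711\right) \left(47155 - 36\right) = 32124 \cdot 47119 = 1513650756$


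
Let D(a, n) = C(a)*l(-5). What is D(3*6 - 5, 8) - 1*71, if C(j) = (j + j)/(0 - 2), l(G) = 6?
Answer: -149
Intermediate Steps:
C(j) = -j (C(j) = (2*j)/(-2) = (2*j)*(-½) = -j)
D(a, n) = -6*a (D(a, n) = -a*6 = -6*a)
D(3*6 - 5, 8) - 1*71 = -6*(3*6 - 5) - 1*71 = -6*(18 - 5) - 71 = -6*13 - 71 = -78 - 71 = -149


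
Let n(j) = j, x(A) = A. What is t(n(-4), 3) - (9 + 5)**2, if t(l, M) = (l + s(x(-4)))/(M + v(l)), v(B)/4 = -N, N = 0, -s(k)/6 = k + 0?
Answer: -568/3 ≈ -189.33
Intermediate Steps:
s(k) = -6*k (s(k) = -6*(k + 0) = -6*k)
v(B) = 0 (v(B) = 4*(-1*0) = 4*0 = 0)
t(l, M) = (24 + l)/M (t(l, M) = (l - 6*(-4))/(M + 0) = (l + 24)/M = (24 + l)/M)
t(n(-4), 3) - (9 + 5)**2 = (24 - 4)/3 - (9 + 5)**2 = (1/3)*20 - 1*14**2 = 20/3 - 1*196 = 20/3 - 196 = -568/3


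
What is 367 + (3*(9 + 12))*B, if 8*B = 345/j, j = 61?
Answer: 200831/488 ≈ 411.54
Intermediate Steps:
B = 345/488 (B = (345/61)/8 = (345*(1/61))/8 = (⅛)*(345/61) = 345/488 ≈ 0.70697)
367 + (3*(9 + 12))*B = 367 + (3*(9 + 12))*(345/488) = 367 + (3*21)*(345/488) = 367 + 63*(345/488) = 367 + 21735/488 = 200831/488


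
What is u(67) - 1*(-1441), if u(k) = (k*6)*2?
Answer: 2245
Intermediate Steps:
u(k) = 12*k (u(k) = (6*k)*2 = 12*k)
u(67) - 1*(-1441) = 12*67 - 1*(-1441) = 804 + 1441 = 2245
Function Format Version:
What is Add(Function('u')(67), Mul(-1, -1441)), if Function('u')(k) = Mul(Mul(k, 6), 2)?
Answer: 2245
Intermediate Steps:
Function('u')(k) = Mul(12, k) (Function('u')(k) = Mul(Mul(6, k), 2) = Mul(12, k))
Add(Function('u')(67), Mul(-1, -1441)) = Add(Mul(12, 67), Mul(-1, -1441)) = Add(804, 1441) = 2245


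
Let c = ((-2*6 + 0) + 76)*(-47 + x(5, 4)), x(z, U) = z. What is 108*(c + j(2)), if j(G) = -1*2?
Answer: -290520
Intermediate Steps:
j(G) = -2
c = -2688 (c = ((-2*6 + 0) + 76)*(-47 + 5) = ((-12 + 0) + 76)*(-42) = (-12 + 76)*(-42) = 64*(-42) = -2688)
108*(c + j(2)) = 108*(-2688 - 2) = 108*(-2690) = -290520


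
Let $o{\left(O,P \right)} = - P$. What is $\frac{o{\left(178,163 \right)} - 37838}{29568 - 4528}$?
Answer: $- \frac{38001}{25040} \approx -1.5176$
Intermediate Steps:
$\frac{o{\left(178,163 \right)} - 37838}{29568 - 4528} = \frac{\left(-1\right) 163 - 37838}{29568 - 4528} = \frac{-163 - 37838}{25040} = \left(-38001\right) \frac{1}{25040} = - \frac{38001}{25040}$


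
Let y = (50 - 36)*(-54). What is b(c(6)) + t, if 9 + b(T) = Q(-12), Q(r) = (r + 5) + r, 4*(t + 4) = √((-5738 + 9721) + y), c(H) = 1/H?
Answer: -32 + √3227/4 ≈ -17.798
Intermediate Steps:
c(H) = 1/H
y = -756 (y = 14*(-54) = -756)
t = -4 + √3227/4 (t = -4 + √((-5738 + 9721) - 756)/4 = -4 + √(3983 - 756)/4 = -4 + √3227/4 ≈ 10.202)
Q(r) = 5 + 2*r (Q(r) = (5 + r) + r = 5 + 2*r)
b(T) = -28 (b(T) = -9 + (5 + 2*(-12)) = -9 + (5 - 24) = -9 - 19 = -28)
b(c(6)) + t = -28 + (-4 + √3227/4) = -32 + √3227/4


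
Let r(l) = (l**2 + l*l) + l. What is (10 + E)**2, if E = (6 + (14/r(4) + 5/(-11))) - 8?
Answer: 2468041/39204 ≈ 62.954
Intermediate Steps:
r(l) = l + 2*l**2 (r(l) = (l**2 + l**2) + l = 2*l**2 + l = l + 2*l**2)
E = -409/198 (E = (6 + (14/((4*(1 + 2*4))) + 5/(-11))) - 8 = (6 + (14/((4*(1 + 8))) + 5*(-1/11))) - 8 = (6 + (14/((4*9)) - 5/11)) - 8 = (6 + (14/36 - 5/11)) - 8 = (6 + (14*(1/36) - 5/11)) - 8 = (6 + (7/18 - 5/11)) - 8 = (6 - 13/198) - 8 = 1175/198 - 8 = -409/198 ≈ -2.0657)
(10 + E)**2 = (10 - 409/198)**2 = (1571/198)**2 = 2468041/39204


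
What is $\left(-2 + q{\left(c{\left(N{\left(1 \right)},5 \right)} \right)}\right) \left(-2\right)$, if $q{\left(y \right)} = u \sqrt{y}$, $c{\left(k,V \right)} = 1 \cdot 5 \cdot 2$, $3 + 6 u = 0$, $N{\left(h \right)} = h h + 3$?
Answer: $4 + \sqrt{10} \approx 7.1623$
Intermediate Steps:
$N{\left(h \right)} = 3 + h^{2}$ ($N{\left(h \right)} = h^{2} + 3 = 3 + h^{2}$)
$u = - \frac{1}{2}$ ($u = - \frac{1}{2} + \frac{1}{6} \cdot 0 = - \frac{1}{2} + 0 = - \frac{1}{2} \approx -0.5$)
$c{\left(k,V \right)} = 10$ ($c{\left(k,V \right)} = 5 \cdot 2 = 10$)
$q{\left(y \right)} = - \frac{\sqrt{y}}{2}$
$\left(-2 + q{\left(c{\left(N{\left(1 \right)},5 \right)} \right)}\right) \left(-2\right) = \left(-2 - \frac{\sqrt{10}}{2}\right) \left(-2\right) = 4 + \sqrt{10}$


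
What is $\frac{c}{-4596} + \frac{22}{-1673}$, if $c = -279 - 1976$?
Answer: $\frac{3671503}{7689108} \approx 0.47749$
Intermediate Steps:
$c = -2255$ ($c = -279 - 1976 = -2255$)
$\frac{c}{-4596} + \frac{22}{-1673} = - \frac{2255}{-4596} + \frac{22}{-1673} = \left(-2255\right) \left(- \frac{1}{4596}\right) + 22 \left(- \frac{1}{1673}\right) = \frac{2255}{4596} - \frac{22}{1673} = \frac{3671503}{7689108}$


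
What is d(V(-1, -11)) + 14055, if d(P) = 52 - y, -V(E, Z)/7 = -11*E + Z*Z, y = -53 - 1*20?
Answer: 14180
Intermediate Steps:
y = -73 (y = -53 - 20 = -73)
V(E, Z) = -7*Z² + 77*E (V(E, Z) = -7*(-11*E + Z*Z) = -7*(-11*E + Z²) = -7*(Z² - 11*E) = -7*Z² + 77*E)
d(P) = 125 (d(P) = 52 - 1*(-73) = 52 + 73 = 125)
d(V(-1, -11)) + 14055 = 125 + 14055 = 14180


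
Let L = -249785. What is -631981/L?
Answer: 631981/249785 ≈ 2.5301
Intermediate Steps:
-631981/L = -631981/(-249785) = -631981*(-1/249785) = 631981/249785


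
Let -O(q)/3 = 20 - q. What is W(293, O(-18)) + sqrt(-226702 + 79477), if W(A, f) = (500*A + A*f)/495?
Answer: 113098/495 + 5*I*sqrt(5889) ≈ 228.48 + 383.7*I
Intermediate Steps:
O(q) = -60 + 3*q (O(q) = -3*(20 - q) = -60 + 3*q)
W(A, f) = 100*A/99 + A*f/495 (W(A, f) = (500*A + A*f)*(1/495) = 100*A/99 + A*f/495)
W(293, O(-18)) + sqrt(-226702 + 79477) = (1/495)*293*(500 + (-60 + 3*(-18))) + sqrt(-226702 + 79477) = (1/495)*293*(500 + (-60 - 54)) + sqrt(-147225) = (1/495)*293*(500 - 114) + 5*I*sqrt(5889) = (1/495)*293*386 + 5*I*sqrt(5889) = 113098/495 + 5*I*sqrt(5889)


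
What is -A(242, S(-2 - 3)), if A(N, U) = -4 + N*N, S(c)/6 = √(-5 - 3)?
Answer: -58560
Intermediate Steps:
S(c) = 12*I*√2 (S(c) = 6*√(-5 - 3) = 6*√(-8) = 6*(2*I*√2) = 12*I*√2)
A(N, U) = -4 + N²
-A(242, S(-2 - 3)) = -(-4 + 242²) = -(-4 + 58564) = -1*58560 = -58560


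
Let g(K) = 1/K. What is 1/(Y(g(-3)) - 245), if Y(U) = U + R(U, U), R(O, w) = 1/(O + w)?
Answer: -6/1481 ≈ -0.0040513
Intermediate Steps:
Y(U) = U + 1/(2*U) (Y(U) = U + 1/(U + U) = U + 1/(2*U))
1/(Y(g(-3)) - 245) = 1/((1/(-3) + 1/(2*(1/(-3)))) - 245) = 1/((-⅓ + 1/(2*(-⅓))) - 245) = 1/((-⅓ + (½)*(-3)) - 245) = 1/((-⅓ - 3/2) - 245) = 1/(-11/6 - 245) = 1/(-1481/6) = -6/1481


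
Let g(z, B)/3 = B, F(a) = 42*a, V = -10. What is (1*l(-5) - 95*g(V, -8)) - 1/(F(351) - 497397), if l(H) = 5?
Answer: 1102866676/482655 ≈ 2285.0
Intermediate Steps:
g(z, B) = 3*B
(1*l(-5) - 95*g(V, -8)) - 1/(F(351) - 497397) = (1*5 - 285*(-8)) - 1/(42*351 - 497397) = (5 - 95*(-24)) - 1/(14742 - 497397) = (5 + 2280) - 1/(-482655) = 2285 - 1*(-1/482655) = 2285 + 1/482655 = 1102866676/482655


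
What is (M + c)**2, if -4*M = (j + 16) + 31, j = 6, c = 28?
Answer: 3481/16 ≈ 217.56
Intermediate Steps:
M = -53/4 (M = -((6 + 16) + 31)/4 = -(22 + 31)/4 = -1/4*53 = -53/4 ≈ -13.250)
(M + c)**2 = (-53/4 + 28)**2 = (59/4)**2 = 3481/16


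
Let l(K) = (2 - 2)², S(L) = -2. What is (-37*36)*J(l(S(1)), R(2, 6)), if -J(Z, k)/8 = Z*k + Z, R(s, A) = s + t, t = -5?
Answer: 0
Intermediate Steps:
l(K) = 0 (l(K) = 0² = 0)
R(s, A) = -5 + s (R(s, A) = s - 5 = -5 + s)
J(Z, k) = -8*Z - 8*Z*k (J(Z, k) = -8*(Z*k + Z) = -8*(Z + Z*k) = -8*Z - 8*Z*k)
(-37*36)*J(l(S(1)), R(2, 6)) = (-37*36)*(-8*0*(1 + (-5 + 2))) = -(-10656)*0*(1 - 3) = -(-10656)*0*(-2) = -1332*0 = 0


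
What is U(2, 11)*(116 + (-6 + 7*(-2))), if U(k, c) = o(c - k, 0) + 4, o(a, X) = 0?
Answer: 384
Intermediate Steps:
U(k, c) = 4 (U(k, c) = 0 + 4 = 4)
U(2, 11)*(116 + (-6 + 7*(-2))) = 4*(116 + (-6 + 7*(-2))) = 4*(116 + (-6 - 14)) = 4*(116 - 20) = 4*96 = 384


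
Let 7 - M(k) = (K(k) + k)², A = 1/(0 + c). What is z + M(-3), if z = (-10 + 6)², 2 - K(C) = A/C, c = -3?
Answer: 1763/81 ≈ 21.765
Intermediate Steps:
A = -⅓ (A = 1/(0 - 3) = 1/(-3) = -⅓ ≈ -0.33333)
K(C) = 2 + 1/(3*C) (K(C) = 2 - (-1)/(3*C) = 2 + 1/(3*C))
z = 16 (z = (-4)² = 16)
M(k) = 7 - (2 + k + 1/(3*k))² (M(k) = 7 - ((2 + 1/(3*k)) + k)² = 7 - (2 + k + 1/(3*k))²)
z + M(-3) = 16 + (7 - ⅑*(1 + 3*(-3)² + 6*(-3))²/(-3)²) = 16 + (7 - ⅑*⅑*(1 + 3*9 - 18)²) = 16 + (7 - ⅑*⅑*(1 + 27 - 18)²) = 16 + (7 - ⅑*⅑*10²) = 16 + (7 - ⅑*⅑*100) = 16 + (7 - 100/81) = 16 + 467/81 = 1763/81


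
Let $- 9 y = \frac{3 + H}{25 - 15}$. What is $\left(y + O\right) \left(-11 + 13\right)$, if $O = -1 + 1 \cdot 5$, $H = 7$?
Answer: $\frac{70}{9} \approx 7.7778$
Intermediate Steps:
$O = 4$ ($O = -1 + 5 = 4$)
$y = - \frac{1}{9}$ ($y = - \frac{\left(3 + 7\right) \frac{1}{25 - 15}}{9} = - \frac{10 \cdot \frac{1}{10}}{9} = \left(- \frac{1}{9}\right) 1 = - \frac{1}{9} \approx -0.11111$)
$\left(y + O\right) \left(-11 + 13\right) = \left(- \frac{1}{9} + 4\right) \left(-11 + 13\right) = \frac{35}{9} \cdot 2 = \frac{70}{9}$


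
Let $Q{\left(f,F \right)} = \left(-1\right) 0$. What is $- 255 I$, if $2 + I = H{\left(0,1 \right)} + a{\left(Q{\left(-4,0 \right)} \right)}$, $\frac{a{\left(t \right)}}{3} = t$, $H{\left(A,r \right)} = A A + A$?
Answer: $510$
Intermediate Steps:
$Q{\left(f,F \right)} = 0$
$H{\left(A,r \right)} = A + A^{2}$ ($H{\left(A,r \right)} = A^{2} + A = A + A^{2}$)
$a{\left(t \right)} = 3 t$
$I = -2$ ($I = -2 + \left(0 \left(1 + 0\right) + 3 \cdot 0\right) = -2 + \left(0 \cdot 1 + 0\right) = -2 + \left(0 + 0\right) = -2 + 0 = -2$)
$- 255 I = \left(-255\right) \left(-2\right) = 510$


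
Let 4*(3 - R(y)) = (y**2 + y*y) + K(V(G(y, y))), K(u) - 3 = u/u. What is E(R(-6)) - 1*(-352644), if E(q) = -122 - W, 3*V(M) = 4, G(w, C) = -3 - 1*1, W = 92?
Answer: 352430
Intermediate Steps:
G(w, C) = -4 (G(w, C) = -3 - 1 = -4)
V(M) = 4/3 (V(M) = (1/3)*4 = 4/3)
K(u) = 4 (K(u) = 3 + u/u = 3 + 1 = 4)
R(y) = 2 - y**2/2 (R(y) = 3 - ((y**2 + y*y) + 4)/4 = 3 - ((y**2 + y**2) + 4)/4 = 3 - (2*y**2 + 4)/4 = 3 - (4 + 2*y**2)/4 = 3 + (-1 - y**2/2) = 2 - y**2/2)
E(q) = -214 (E(q) = -122 - 1*92 = -122 - 92 = -214)
E(R(-6)) - 1*(-352644) = -214 - 1*(-352644) = -214 + 352644 = 352430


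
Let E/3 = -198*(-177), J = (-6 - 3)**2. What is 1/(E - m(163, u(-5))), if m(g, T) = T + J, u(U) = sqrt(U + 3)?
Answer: 105057/11036973251 + I*sqrt(2)/11036973251 ≈ 9.5186e-6 + 1.2813e-10*I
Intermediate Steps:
u(U) = sqrt(3 + U)
J = 81 (J = (-9)**2 = 81)
m(g, T) = 81 + T (m(g, T) = T + 81 = 81 + T)
E = 105138 (E = 3*(-198*(-177)) = 3*35046 = 105138)
1/(E - m(163, u(-5))) = 1/(105138 - (81 + sqrt(3 - 5))) = 1/(105138 - (81 + sqrt(-2))) = 1/(105138 - (81 + I*sqrt(2))) = 1/(105138 + (-81 - I*sqrt(2))) = 1/(105057 - I*sqrt(2))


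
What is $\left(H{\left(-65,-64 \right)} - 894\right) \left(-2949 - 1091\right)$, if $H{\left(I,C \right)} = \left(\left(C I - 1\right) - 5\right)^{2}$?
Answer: $-69709480880$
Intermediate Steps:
$H{\left(I,C \right)} = \left(-6 + C I\right)^{2}$ ($H{\left(I,C \right)} = \left(\left(-1 + C I\right) - 5\right)^{2} = \left(-6 + C I\right)^{2}$)
$\left(H{\left(-65,-64 \right)} - 894\right) \left(-2949 - 1091\right) = \left(\left(-6 - -4160\right)^{2} - 894\right) \left(-2949 - 1091\right) = \left(\left(-6 + 4160\right)^{2} - 894\right) \left(-4040\right) = \left(4154^{2} - 894\right) \left(-4040\right) = \left(17255716 - 894\right) \left(-4040\right) = 17254822 \left(-4040\right) = -69709480880$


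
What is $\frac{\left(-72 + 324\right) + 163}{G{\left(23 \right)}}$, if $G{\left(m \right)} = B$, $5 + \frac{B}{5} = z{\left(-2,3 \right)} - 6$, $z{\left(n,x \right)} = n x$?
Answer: $- \frac{83}{17} \approx -4.8824$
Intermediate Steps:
$B = -85$ ($B = -25 + 5 \left(\left(-2\right) 3 - 6\right) = -25 + 5 \left(-6 - 6\right) = -25 + 5 \left(-12\right) = -25 - 60 = -85$)
$G{\left(m \right)} = -85$
$\frac{\left(-72 + 324\right) + 163}{G{\left(23 \right)}} = \frac{\left(-72 + 324\right) + 163}{-85} = \left(252 + 163\right) \left(- \frac{1}{85}\right) = 415 \left(- \frac{1}{85}\right) = - \frac{83}{17}$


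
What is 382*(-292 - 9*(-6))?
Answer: -90916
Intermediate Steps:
382*(-292 - 9*(-6)) = 382*(-292 + 54) = 382*(-238) = -90916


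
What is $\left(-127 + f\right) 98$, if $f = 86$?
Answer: $-4018$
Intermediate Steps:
$\left(-127 + f\right) 98 = \left(-127 + 86\right) 98 = \left(-41\right) 98 = -4018$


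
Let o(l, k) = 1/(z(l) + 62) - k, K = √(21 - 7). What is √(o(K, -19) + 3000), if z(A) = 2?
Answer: √193217/8 ≈ 54.946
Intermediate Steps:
K = √14 ≈ 3.7417
o(l, k) = 1/64 - k (o(l, k) = 1/(2 + 62) - k = 1/64 - k)
√(o(K, -19) + 3000) = √((1/64 - 1*(-19)) + 3000) = √((1/64 + 19) + 3000) = √(1217/64 + 3000) = √(193217/64) = √193217/8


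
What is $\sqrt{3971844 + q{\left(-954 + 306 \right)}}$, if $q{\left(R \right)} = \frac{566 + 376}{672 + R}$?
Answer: $\frac{\sqrt{15887533}}{2} \approx 1993.0$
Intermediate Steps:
$q{\left(R \right)} = \frac{942}{672 + R}$
$\sqrt{3971844 + q{\left(-954 + 306 \right)}} = \sqrt{3971844 + \frac{942}{672 + \left(-954 + 306\right)}} = \sqrt{3971844 + \frac{942}{672 - 648}} = \sqrt{3971844 + \frac{942}{24}} = \sqrt{3971844 + 942 \cdot \frac{1}{24}} = \sqrt{3971844 + \frac{157}{4}} = \sqrt{\frac{15887533}{4}} = \frac{\sqrt{15887533}}{2}$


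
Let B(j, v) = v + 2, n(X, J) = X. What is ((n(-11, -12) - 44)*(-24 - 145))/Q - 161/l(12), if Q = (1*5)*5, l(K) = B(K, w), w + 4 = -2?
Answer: 8241/20 ≈ 412.05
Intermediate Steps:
w = -6 (w = -4 - 2 = -6)
B(j, v) = 2 + v
l(K) = -4 (l(K) = 2 - 6 = -4)
Q = 25 (Q = 5*5 = 25)
((n(-11, -12) - 44)*(-24 - 145))/Q - 161/l(12) = ((-11 - 44)*(-24 - 145))/25 - 161/(-4) = -55*(-169)*(1/25) - 161*(-¼) = 9295*(1/25) + 161/4 = 1859/5 + 161/4 = 8241/20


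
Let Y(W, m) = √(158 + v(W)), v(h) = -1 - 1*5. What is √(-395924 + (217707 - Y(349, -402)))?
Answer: √(-178217 - 2*√38) ≈ 422.17*I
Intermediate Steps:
v(h) = -6 (v(h) = -1 - 5 = -6)
Y(W, m) = 2*√38 (Y(W, m) = √(158 - 6) = √152 = 2*√38)
√(-395924 + (217707 - Y(349, -402))) = √(-395924 + (217707 - 2*√38)) = √(-178217 - 2*√38)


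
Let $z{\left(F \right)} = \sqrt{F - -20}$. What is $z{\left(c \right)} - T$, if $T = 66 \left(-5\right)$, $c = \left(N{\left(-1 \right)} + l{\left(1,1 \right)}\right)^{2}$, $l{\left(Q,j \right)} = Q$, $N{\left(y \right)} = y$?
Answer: $330 + 2 \sqrt{5} \approx 334.47$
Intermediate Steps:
$c = 0$ ($c = \left(-1 + 1\right)^{2} = 0^{2} = 0$)
$T = -330$
$z{\left(F \right)} = \sqrt{20 + F}$ ($z{\left(F \right)} = \sqrt{F + 20} = \sqrt{20 + F}$)
$z{\left(c \right)} - T = \sqrt{20 + 0} - -330 = \sqrt{20} + 330 = 2 \sqrt{5} + 330 = 330 + 2 \sqrt{5}$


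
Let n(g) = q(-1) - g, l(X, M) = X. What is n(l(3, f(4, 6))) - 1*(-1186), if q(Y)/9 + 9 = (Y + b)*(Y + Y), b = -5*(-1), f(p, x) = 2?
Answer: 1030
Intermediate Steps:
b = 5
q(Y) = -81 + 18*Y*(5 + Y) (q(Y) = -81 + 9*((Y + 5)*(Y + Y)) = -81 + 9*((5 + Y)*(2*Y)) = -81 + 9*(2*Y*(5 + Y)) = -81 + 18*Y*(5 + Y))
n(g) = -153 - g (n(g) = (-81 + 18*(-1)**2 + 90*(-1)) - g = (-81 + 18*1 - 90) - g = (-81 + 18 - 90) - g = -153 - g)
n(l(3, f(4, 6))) - 1*(-1186) = (-153 - 1*3) - 1*(-1186) = (-153 - 3) + 1186 = -156 + 1186 = 1030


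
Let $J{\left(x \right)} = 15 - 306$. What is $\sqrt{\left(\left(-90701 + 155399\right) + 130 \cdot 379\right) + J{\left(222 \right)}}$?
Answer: $\sqrt{113677} \approx 337.16$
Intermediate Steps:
$J{\left(x \right)} = -291$ ($J{\left(x \right)} = 15 - 306 = -291$)
$\sqrt{\left(\left(-90701 + 155399\right) + 130 \cdot 379\right) + J{\left(222 \right)}} = \sqrt{\left(\left(-90701 + 155399\right) + 130 \cdot 379\right) - 291} = \sqrt{\left(64698 + 49270\right) - 291} = \sqrt{113968 - 291} = \sqrt{113677}$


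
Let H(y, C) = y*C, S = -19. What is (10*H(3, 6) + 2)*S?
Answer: -3458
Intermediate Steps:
H(y, C) = C*y
(10*H(3, 6) + 2)*S = (10*(6*3) + 2)*(-19) = (10*18 + 2)*(-19) = (180 + 2)*(-19) = 182*(-19) = -3458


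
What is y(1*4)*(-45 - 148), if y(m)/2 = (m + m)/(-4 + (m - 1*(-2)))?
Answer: -1544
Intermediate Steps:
y(m) = 4*m/(-2 + m) (y(m) = 2*((m + m)/(-4 + (m - 1*(-2)))) = 2*((2*m)/(-4 + (m + 2))) = 2*((2*m)/(-4 + (2 + m))) = 2*((2*m)/(-2 + m)) = 2*(2*m/(-2 + m)) = 4*m/(-2 + m))
y(1*4)*(-45 - 148) = (4*(1*4)/(-2 + 1*4))*(-45 - 148) = (4*4/(-2 + 4))*(-193) = (4*4/2)*(-193) = (4*4*(½))*(-193) = 8*(-193) = -1544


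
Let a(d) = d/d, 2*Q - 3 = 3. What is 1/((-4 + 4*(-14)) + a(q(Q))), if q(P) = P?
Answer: -1/59 ≈ -0.016949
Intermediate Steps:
Q = 3 (Q = 3/2 + (1/2)*3 = 3/2 + 3/2 = 3)
a(d) = 1
1/((-4 + 4*(-14)) + a(q(Q))) = 1/((-4 + 4*(-14)) + 1) = 1/((-4 - 56) + 1) = 1/(-60 + 1) = 1/(-59) = -1/59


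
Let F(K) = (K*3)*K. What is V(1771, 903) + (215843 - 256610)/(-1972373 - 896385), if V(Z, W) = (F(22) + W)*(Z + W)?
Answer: 18065343731427/2868758 ≈ 6.2973e+6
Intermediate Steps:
F(K) = 3*K**2 (F(K) = (3*K)*K = 3*K**2)
V(Z, W) = (1452 + W)*(W + Z) (V(Z, W) = (3*22**2 + W)*(Z + W) = (3*484 + W)*(W + Z) = (1452 + W)*(W + Z))
V(1771, 903) + (215843 - 256610)/(-1972373 - 896385) = (903**2 + 1452*903 + 1452*1771 + 903*1771) + (215843 - 256610)/(-1972373 - 896385) = (815409 + 1311156 + 2571492 + 1599213) - 40767/(-2868758) = 6297270 - 40767*(-1/2868758) = 6297270 + 40767/2868758 = 18065343731427/2868758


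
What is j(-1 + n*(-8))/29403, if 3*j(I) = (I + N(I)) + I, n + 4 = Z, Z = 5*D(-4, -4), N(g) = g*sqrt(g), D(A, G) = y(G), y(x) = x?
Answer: 382/88209 + 191*sqrt(191)/88209 ≈ 0.034256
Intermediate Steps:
D(A, G) = G
N(g) = g**(3/2)
Z = -20 (Z = 5*(-4) = -20)
n = -24 (n = -4 - 20 = -24)
j(I) = I**(3/2)/3 + 2*I/3 (j(I) = ((I + I**(3/2)) + I)/3 = (I**(3/2) + 2*I)/3 = I**(3/2)/3 + 2*I/3)
j(-1 + n*(-8))/29403 = ((-1 - 24*(-8))**(3/2)/3 + 2*(-1 - 24*(-8))/3)/29403 = ((-1 + 192)**(3/2)/3 + 2*(-1 + 192)/3)*(1/29403) = (191**(3/2)/3 + (2/3)*191)*(1/29403) = ((191*sqrt(191))/3 + 382/3)*(1/29403) = (191*sqrt(191)/3 + 382/3)*(1/29403) = (382/3 + 191*sqrt(191)/3)*(1/29403) = 382/88209 + 191*sqrt(191)/88209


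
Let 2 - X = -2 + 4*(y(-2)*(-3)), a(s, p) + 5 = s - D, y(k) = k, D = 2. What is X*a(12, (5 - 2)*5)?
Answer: -100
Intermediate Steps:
a(s, p) = -7 + s (a(s, p) = -5 + (s - 1*2) = -5 + (s - 2) = -5 + (-2 + s) = -7 + s)
X = -20 (X = 2 - (-2 + 4*(-2*(-3))) = 2 - (-2 + 4*6) = 2 - (-2 + 24) = 2 - 1*22 = 2 - 22 = -20)
X*a(12, (5 - 2)*5) = -20*(-7 + 12) = -20*5 = -100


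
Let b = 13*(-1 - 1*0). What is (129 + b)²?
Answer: 13456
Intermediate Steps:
b = -13 (b = 13*(-1 + 0) = 13*(-1) = -13)
(129 + b)² = (129 - 13)² = 116² = 13456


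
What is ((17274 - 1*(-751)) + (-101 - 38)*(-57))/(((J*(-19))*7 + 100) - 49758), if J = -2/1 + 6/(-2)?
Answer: -25948/48993 ≈ -0.52963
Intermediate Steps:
J = -5 (J = -2*1 + 6*(-½) = -2 - 3 = -5)
((17274 - 1*(-751)) + (-101 - 38)*(-57))/(((J*(-19))*7 + 100) - 49758) = ((17274 - 1*(-751)) + (-101 - 38)*(-57))/((-5*(-19)*7 + 100) - 49758) = ((17274 + 751) - 139*(-57))/((95*7 + 100) - 49758) = (18025 + 7923)/((665 + 100) - 49758) = 25948/(765 - 49758) = 25948/(-48993) = 25948*(-1/48993) = -25948/48993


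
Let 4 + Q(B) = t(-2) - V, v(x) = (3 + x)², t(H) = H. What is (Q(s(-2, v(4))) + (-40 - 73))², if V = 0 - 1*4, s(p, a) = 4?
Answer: 13225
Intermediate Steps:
V = -4 (V = 0 - 4 = -4)
Q(B) = -2 (Q(B) = -4 + (-2 - 1*(-4)) = -4 + (-2 + 4) = -4 + 2 = -2)
(Q(s(-2, v(4))) + (-40 - 73))² = (-2 + (-40 - 73))² = (-2 - 113)² = (-115)² = 13225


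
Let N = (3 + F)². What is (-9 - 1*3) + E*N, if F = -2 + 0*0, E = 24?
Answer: 12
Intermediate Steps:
F = -2 (F = -2 + 0 = -2)
N = 1 (N = (3 - 2)² = 1² = 1)
(-9 - 1*3) + E*N = (-9 - 1*3) + 24*1 = (-9 - 3) + 24 = -12 + 24 = 12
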